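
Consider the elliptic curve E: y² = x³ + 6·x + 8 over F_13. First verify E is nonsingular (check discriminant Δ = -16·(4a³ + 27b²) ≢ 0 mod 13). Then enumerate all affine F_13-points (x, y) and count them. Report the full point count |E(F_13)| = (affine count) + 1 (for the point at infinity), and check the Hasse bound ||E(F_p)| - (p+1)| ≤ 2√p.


Affine points = {(3, 1), (3, 12), (6, 0), (7, 4), (7, 9), (8, 3), (8, 10), (11, 1), (11, 12), (12, 1), (12, 12)}; affine count = 11; |E(F_13)| = 12.

Discriminant check: Δ ∝ 4a³ + 27b² = 4·6³ + 27·8² = 4·216 + 27·64 ≡ 5 (mod 13). Nonzero ⇒ E is nonsingular.
For each x ∈ F_13, compute rhs = x³ + 6·x + 8 mod 13, then count y ∈ F_13 with y² ≡ rhs.
  x = 0: rhs = 8, matching y values: none (0 points).
  x = 1: rhs = 2, matching y values: none (0 points).
  x = 2: rhs = 2, matching y values: none (0 points).
  x = 3: rhs = 1, matching y values: 1, 12 (2 points).
  x = 4: rhs = 5, matching y values: none (0 points).
  x = 5: rhs = 7, matching y values: none (0 points).
  x = 6: rhs = 0, matching y values: 0 (1 points).
  x = 7: rhs = 3, matching y values: 4, 9 (2 points).
  x = 8: rhs = 9, matching y values: 3, 10 (2 points).
  x = 9: rhs = 11, matching y values: none (0 points).
  x = 10: rhs = 2, matching y values: none (0 points).
  x = 11: rhs = 1, matching y values: 1, 12 (2 points).
  x = 12: rhs = 1, matching y values: 1, 12 (2 points).
Total affine count: 11.
Full point count |E(F_13)| = 11 + 1 = 12.
Hasse bound: |12 − (13+1)| = |-2| = 2 ≤ 2√13 ≈ 7.2111 ✓.


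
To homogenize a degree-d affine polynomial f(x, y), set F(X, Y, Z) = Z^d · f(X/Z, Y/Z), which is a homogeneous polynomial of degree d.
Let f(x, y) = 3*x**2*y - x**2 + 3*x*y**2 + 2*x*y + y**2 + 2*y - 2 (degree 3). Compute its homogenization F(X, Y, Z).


F(X, Y, Z) = 3*X**2*Y - X**2*Z + 3*X*Y**2 + 2*X*Y*Z + Y**2*Z + 2*Y*Z**2 - 2*Z**3

deg(f) = 3.
Substitute x = X/Z, y = Y/Z into f, then multiply by Z^3.
  monomial 3·x^2·y^1 ↦ 3·X^2·Y^1·Z^0.
  monomial -1·x^2·y^0 ↦ -1·X^2·Y^0·Z^1.
  monomial 3·x^1·y^2 ↦ 3·X^1·Y^2·Z^0.
  monomial 2·x^1·y^1 ↦ 2·X^1·Y^1·Z^1.
  monomial 1·x^0·y^2 ↦ 1·X^0·Y^2·Z^1.
  monomial 2·x^0·y^1 ↦ 2·X^0·Y^1·Z^2.
  monomial -2·x^0·y^0 ↦ -2·X^0·Y^0·Z^3.
Collecting: F(X, Y, Z) = 3*X**2*Y - X**2*Z + 3*X*Y**2 + 2*X*Y*Z + Y**2*Z + 2*Y*Z**2 - 2*Z**3.


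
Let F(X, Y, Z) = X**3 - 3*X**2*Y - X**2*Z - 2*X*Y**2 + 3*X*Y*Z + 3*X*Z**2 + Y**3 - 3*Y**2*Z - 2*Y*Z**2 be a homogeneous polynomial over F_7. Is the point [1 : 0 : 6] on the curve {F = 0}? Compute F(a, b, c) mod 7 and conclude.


F(1,0,6) ≡ 5 (mod 7); P is NOT on the curve.

Evaluate F(1, 0, 6) term-by-term (mod 7).
  X**3 ↦ 1·1·1·1 = 1
  -3*X**2*Y ↦ -3·1·0·1 = 0
  -X**2*Z ↦ -1·1·1·6 = -6
  -2*X*Y**2 ↦ -2·1·0·1 = 0
  3*X*Y*Z ↦ 3·1·0·6 = 0
  3*X*Z**2 ↦ 3·1·1·36 = 108
  Y**3 ↦ 1·1·0·1 = 0
  -3*Y**2*Z ↦ -3·1·0·6 = 0
  -2*Y*Z**2 ↦ -2·1·0·36 = 0
Sum: F(1, 0, 6) = (1) + (0) + (-6) + (0) + (0) + (108) + (0) + (0) + (0) = 103.
Reducing mod 7: 103 ≡ 5 (mod 7).
Since F(a, b, c) ≡ 5 ≠ 0 (mod 7), P does NOT lie on the curve.


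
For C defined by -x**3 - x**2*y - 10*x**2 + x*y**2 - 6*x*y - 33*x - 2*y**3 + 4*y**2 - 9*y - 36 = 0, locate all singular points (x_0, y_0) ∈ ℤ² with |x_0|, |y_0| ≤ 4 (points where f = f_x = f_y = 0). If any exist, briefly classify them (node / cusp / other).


Singular points: {(-3, 0)}; classification: node.

Compute partial derivatives:
  f_x = -3*x**2 - 2*x*y - 20*x + y**2 - 6*y - 33.
  f_y = -x**2 + 2*x*y - 6*x - 6*y**2 + 8*y - 9.
Scan x_0 ∈ {−4, ..., 4}. For each x_0, f_y(x_0, y) is a polynomial in y; find its integer roots y ∈ {−4, ..., 4}, then test f_x and f at those candidates.
  x = -4: f_y(-4, y) = -6*y**2 - 1; no integer root y with |y| ≤ 4.
  x = -3: f_y(-3, y) = -6*y**2 + 2*y; vanishes at y ∈ {0}. (-3, 0): f_x = 0, f = 0 — SINGULAR.
  x = -2: f_y(-2, y) = -6*y**2 + 4*y - 1; no integer root y with |y| ≤ 4.
  x = -1: f_y(-1, y) = -6*y**2 + 6*y - 4; no integer root y with |y| ≤ 4.
  x = 0: f_y(0, y) = -6*y**2 + 8*y - 9; no integer root y with |y| ≤ 4.
  x = 1: f_y(1, y) = -6*y**2 + 10*y - 16; no integer root y with |y| ≤ 4.
  x = 2: f_y(2, y) = -6*y**2 + 12*y - 25; no integer root y with |y| ≤ 4.
  x = 3: f_y(3, y) = -6*y**2 + 14*y - 36; no integer root y with |y| ≤ 4.
  x = 4: f_y(4, y) = -6*y**2 + 16*y - 49; no integer root y with |y| ≤ 4.
Only singular point on the grid: (-3, 0).
Classify: substitute x = -3 + u, y = 0 + v and expand: f = -u**3 - u**2*v - u**2 + u*v**2 - 2*v**3 + v**2.
No constant or linear terms (consistent with a singular point). Quadratic part: -u**2 + v**2. Cubic part: -u**3 - u**2*v + u*v**2 - 2*v**3.
The quadratic part v**2 - u**2 = (v − u)(v + u) splits into two distinct linear factors, so there are two distinct tangent lines y − 0 = ±(x − -3) — this is a node (ordinary double point).
Classification: node.


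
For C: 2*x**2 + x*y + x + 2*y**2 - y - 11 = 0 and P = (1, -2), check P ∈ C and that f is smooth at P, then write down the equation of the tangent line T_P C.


Tangent line at P: 3*x - 8*y - 19 = 0.

Step 1: f(1, -2) = 0, so P lies on C.
Step 2: partial derivatives
  f_x(x, y) = 4*x + y + 1, f_y(x, y) = x + 4*y - 1.
  f_x(P) = 3, f_y(P) = -8 (gradient nonzero, so P is smooth).
Step 3: tangent line at P: 3·(x − 1) + -8·(y − -2) = 0.
Expanding: 3*x - 8*y - 19 = 0.


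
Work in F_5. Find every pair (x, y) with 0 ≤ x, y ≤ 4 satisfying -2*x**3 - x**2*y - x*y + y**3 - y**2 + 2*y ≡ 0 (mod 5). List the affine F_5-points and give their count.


Affine F_5-points: {(0, 0), (2, 1), (2, 2), (2, 3), (3, 2), (4, 2)}; count = 6.

For each of the 25 pairs (x, y) ∈ F_5², evaluate f(x, y) mod 5. Record the zeros.
  x = 0: [0↦0, 1↦2, 2↦3, 3↦4, 4↦1]  zeros at y ∈ {0}
  x = 1: [0↦3, 1↦3, 2↦2, 3↦1, 4↦1]  zeros at y ∈ ∅
  x = 2: [0↦4, 1↦0, 2↦0, 3↦0, 4↦1]  zeros at y ∈ {1, 2, 3}
  x = 3: [0↦1, 1↦1, 2↦0, 3↦4, 4↦4]  zeros at y ∈ {2}
  x = 4: [0↦2, 1↦4, 2↦0, 3↦1, 4↦3]  zeros at y ∈ {2}
Collecting zeros: affine points = {(0, 0), (2, 1), (2, 2), (2, 3), (3, 2), (4, 2)}.
Total count |C(F_5)_aff| = 6.


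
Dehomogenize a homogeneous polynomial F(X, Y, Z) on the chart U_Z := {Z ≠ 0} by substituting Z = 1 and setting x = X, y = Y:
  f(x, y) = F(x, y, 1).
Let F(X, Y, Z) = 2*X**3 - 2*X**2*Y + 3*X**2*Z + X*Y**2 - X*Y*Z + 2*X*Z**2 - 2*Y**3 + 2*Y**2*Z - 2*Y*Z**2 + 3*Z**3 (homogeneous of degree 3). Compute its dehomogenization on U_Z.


f(x, y) = 2*x**3 - 2*x**2*y + 3*x**2 + x*y**2 - x*y + 2*x - 2*y**3 + 2*y**2 - 2*y + 3

On U_Z we set Z = 1. Each monomial c·X^i·Y^j·Z^k in F becomes c·x^i·y^j·1^k = c·x^i·y^j.
Substituting Z = 1: F(X, Y, 1) = 2*x**3 - 2*x**2*y + 3*x**2 + x*y**2 - x*y + 2*x - 2*y**3 + 2*y**2 - 2*y + 3.
Note: deg(f) ≤ deg(F) = 3; strict inequality happens when F is divisible by Z (lost terms).


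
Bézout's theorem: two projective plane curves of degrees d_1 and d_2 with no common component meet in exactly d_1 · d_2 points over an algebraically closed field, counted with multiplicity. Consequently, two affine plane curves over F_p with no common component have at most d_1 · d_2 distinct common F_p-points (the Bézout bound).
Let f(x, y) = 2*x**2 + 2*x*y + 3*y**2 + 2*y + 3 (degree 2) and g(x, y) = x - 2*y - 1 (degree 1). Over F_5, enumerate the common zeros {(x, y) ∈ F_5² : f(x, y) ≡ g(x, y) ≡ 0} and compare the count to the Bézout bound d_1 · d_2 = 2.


Common zeros: {(1, 0)}; count = 1; Bézout bound = 2.

deg(f) = 2, deg(g) = 1, so Bézout bound = 2.
Scan x ∈ F_5. For each x, list the y ∈ F_5 with f(x, y) ≡ 0 and those with g(x, y) ≡ 0 (mod 5); the common zeros in that column are the intersection.
  x = 0: f ≡ 0 at y ∈ ∅; g ≡ 0 at y ∈ {2}; common: ∅.
  x = 1: f ≡ 0 at y ∈ {0, 2}; g ≡ 0 at y ∈ {0}; common: {0}.
  x = 2: f ≡ 0 at y ∈ {1, 2}; g ≡ 0 at y ∈ {3}; common: ∅.
  x = 3: f ≡ 0 at y ∈ ∅; g ≡ 0 at y ∈ {1}; common: ∅.
  x = 4: f ≡ 0 at y ∈ {0}; g ≡ 0 at y ∈ {4}; common: ∅.
Collecting: common zeros = {(1, 0)}, so the count is 1.
Comparison with the Bézout bound: 1 ≤ 2 = deg(f)·deg(g), as expected for curves with no common component (the affine F_5-count falls short of the bound because intersections may lie at infinity, over extension fields, or carry multiplicity).


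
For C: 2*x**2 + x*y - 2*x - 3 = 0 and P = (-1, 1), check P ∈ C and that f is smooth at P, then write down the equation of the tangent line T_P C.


Tangent line at P: -5*x - y - 4 = 0.

Step 1: f(-1, 1) = 0, so P lies on C.
Step 2: partial derivatives
  f_x(x, y) = 4*x + y - 2, f_y(x, y) = x.
  f_x(P) = -5, f_y(P) = -1 (gradient nonzero, so P is smooth).
Step 3: tangent line at P: -5·(x − -1) + -1·(y − 1) = 0.
Expanding: -5*x - y - 4 = 0.


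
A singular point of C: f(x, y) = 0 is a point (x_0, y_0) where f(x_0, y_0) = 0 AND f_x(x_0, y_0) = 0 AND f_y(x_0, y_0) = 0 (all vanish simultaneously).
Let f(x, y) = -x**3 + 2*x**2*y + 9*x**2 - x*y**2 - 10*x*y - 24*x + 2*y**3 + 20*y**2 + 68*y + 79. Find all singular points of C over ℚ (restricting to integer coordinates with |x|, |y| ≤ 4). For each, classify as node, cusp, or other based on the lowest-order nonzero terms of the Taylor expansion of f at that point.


Singular points: {(1, -3)}; classification: cusp.

Compute partial derivatives:
  f_x = -3*x**2 + 4*x*y + 18*x - y**2 - 10*y - 24.
  f_y = 2*x**2 - 2*x*y - 10*x + 6*y**2 + 40*y + 68.
Scan x_0 ∈ {−4, ..., 4}. For each x_0, f_y(x_0, y) is a polynomial in y; find its integer roots y ∈ {−4, ..., 4}, then test f_x and f at those candidates.
  x = -4: f_y(-4, y) = 6*y**2 + 48*y + 140; no integer root y with |y| ≤ 4.
  x = -3: f_y(-3, y) = 6*y**2 + 46*y + 116; no integer root y with |y| ≤ 4.
  x = -2: f_y(-2, y) = 6*y**2 + 44*y + 96; no integer root y with |y| ≤ 4.
  x = -1: f_y(-1, y) = 6*y**2 + 42*y + 80; no integer root y with |y| ≤ 4.
  x = 0: f_y(0, y) = 6*y**2 + 40*y + 68; no integer root y with |y| ≤ 4.
  x = 1: f_y(1, y) = 6*y**2 + 38*y + 60; vanishes at y ∈ {-3}. (1, -3): f_x = 0, f = 0 — SINGULAR.
  x = 2: f_y(2, y) = 6*y**2 + 36*y + 56; no integer root y with |y| ≤ 4.
  x = 3: f_y(3, y) = 6*y**2 + 34*y + 56; no integer root y with |y| ≤ 4.
  x = 4: f_y(4, y) = 6*y**2 + 32*y + 60; no integer root y with |y| ≤ 4.
Only singular point on the grid: (1, -3).
Classify: substitute x = 1 + u, y = -3 + v and expand: f = -u**3 + 2*u**2*v - u*v**2 + 2*v**3 + v**2.
No constant or linear terms (consistent with a singular point). Quadratic part: v**2. Cubic part: -u**3 + 2*u**2*v - u*v**2 + 2*v**3.
The quadratic part v**2 is a perfect square, so there is a single (double) tangent line v = 0, i.e. y = -3. Restricting the cubic part to that line (v = 0) leaves -u**3 ≠ 0, so f is not divisible by v and the branch is v² ≈ u**3 to lowest order — this is a cusp.
Classification: cusp.


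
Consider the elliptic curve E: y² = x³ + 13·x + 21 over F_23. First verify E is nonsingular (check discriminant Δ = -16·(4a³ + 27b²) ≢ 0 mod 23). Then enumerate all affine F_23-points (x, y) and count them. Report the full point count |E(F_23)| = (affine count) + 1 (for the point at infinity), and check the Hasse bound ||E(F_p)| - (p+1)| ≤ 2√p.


Affine points = {(1, 9), (1, 14), (2, 3), (2, 20), (3, 8), (3, 15), (5, 2), (5, 21), (6, 4), (6, 19), (7, 8), (7, 15), (8, 4), (8, 19), (9, 4), (9, 19), (10, 1), (10, 22), (11, 0), (13, 8), (13, 15), (14, 7), (14, 16), (15, 7), (15, 16), (16, 1), (16, 22), (17, 7), (17, 16), (20, 1), (20, 22)}; affine count = 31; |E(F_23)| = 32.

Discriminant check: Δ ∝ 4a³ + 27b² = 4·13³ + 27·21² = 4·2197 + 27·441 ≡ 18 (mod 23). Nonzero ⇒ E is nonsingular.
For each x ∈ F_23, compute rhs = x³ + 13·x + 21 mod 23, then count y ∈ F_23 with y² ≡ rhs.
  x = 0: rhs = 21, matching y values: none (0 points).
  x = 1: rhs = 12, matching y values: 9, 14 (2 points).
  x = 2: rhs = 9, matching y values: 3, 20 (2 points).
  x = 3: rhs = 18, matching y values: 8, 15 (2 points).
  x = 4: rhs = 22, matching y values: none (0 points).
  x = 5: rhs = 4, matching y values: 2, 21 (2 points).
  x = 6: rhs = 16, matching y values: 4, 19 (2 points).
  x = 7: rhs = 18, matching y values: 8, 15 (2 points).
  x = 8: rhs = 16, matching y values: 4, 19 (2 points).
  x = 9: rhs = 16, matching y values: 4, 19 (2 points).
  x = 10: rhs = 1, matching y values: 1, 22 (2 points).
  x = 11: rhs = 0, matching y values: 0 (1 points).
  x = 12: rhs = 19, matching y values: none (0 points).
  x = 13: rhs = 18, matching y values: 8, 15 (2 points).
  x = 14: rhs = 3, matching y values: 7, 16 (2 points).
  x = 15: rhs = 3, matching y values: 7, 16 (2 points).
  x = 16: rhs = 1, matching y values: 1, 22 (2 points).
  x = 17: rhs = 3, matching y values: 7, 16 (2 points).
  x = 18: rhs = 15, matching y values: none (0 points).
  x = 19: rhs = 20, matching y values: none (0 points).
  x = 20: rhs = 1, matching y values: 1, 22 (2 points).
  x = 21: rhs = 10, matching y values: none (0 points).
  x = 22: rhs = 7, matching y values: none (0 points).
Total affine count: 31.
Full point count |E(F_23)| = 31 + 1 = 32.
Hasse bound: |32 − (23+1)| = |8| = 8 ≤ 2√23 ≈ 9.5917 ✓.


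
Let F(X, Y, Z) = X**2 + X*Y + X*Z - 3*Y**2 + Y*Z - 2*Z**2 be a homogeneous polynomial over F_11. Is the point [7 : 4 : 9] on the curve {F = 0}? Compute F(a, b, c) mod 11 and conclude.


F(7,4,9) ≡ 10 (mod 11); P is NOT on the curve.

Evaluate F(7, 4, 9) term-by-term (mod 11).
  X**2 ↦ 1·49·1·1 = 49
  X*Y ↦ 1·7·4·1 = 28
  X*Z ↦ 1·7·1·9 = 63
  -3*Y**2 ↦ -3·1·16·1 = -48
  Y*Z ↦ 1·1·4·9 = 36
  -2*Z**2 ↦ -2·1·1·81 = -162
Sum: F(7, 4, 9) = (49) + (28) + (63) + (-48) + (36) + (-162) = -34.
Reducing mod 11: -34 ≡ 10 (mod 11).
Since F(a, b, c) ≡ 10 ≠ 0 (mod 11), P does NOT lie on the curve.


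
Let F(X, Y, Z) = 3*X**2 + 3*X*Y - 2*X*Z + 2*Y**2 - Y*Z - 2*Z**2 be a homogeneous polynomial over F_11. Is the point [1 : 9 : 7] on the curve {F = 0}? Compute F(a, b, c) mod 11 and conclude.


F(1,9,7) ≡ 6 (mod 11); P is NOT on the curve.

Evaluate F(1, 9, 7) term-by-term (mod 11).
  3*X**2 ↦ 3·1·1·1 = 3
  3*X*Y ↦ 3·1·9·1 = 27
  -2*X*Z ↦ -2·1·1·7 = -14
  2*Y**2 ↦ 2·1·81·1 = 162
  -Y*Z ↦ -1·1·9·7 = -63
  -2*Z**2 ↦ -2·1·1·49 = -98
Sum: F(1, 9, 7) = (3) + (27) + (-14) + (162) + (-63) + (-98) = 17.
Reducing mod 11: 17 ≡ 6 (mod 11).
Since F(a, b, c) ≡ 6 ≠ 0 (mod 11), P does NOT lie on the curve.


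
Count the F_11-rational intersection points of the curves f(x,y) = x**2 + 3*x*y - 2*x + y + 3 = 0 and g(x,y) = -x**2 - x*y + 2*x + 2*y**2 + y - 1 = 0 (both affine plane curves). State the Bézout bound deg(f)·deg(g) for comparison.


Common zeros: ∅; count = 0; Bézout bound = 4.

deg(f) = 2, deg(g) = 2, so Bézout bound = 4.
Scan x ∈ F_11. For each x, list the y ∈ F_11 with f(x, y) ≡ 0 and those with g(x, y) ≡ 0 (mod 11); the common zeros in that column are the intersection.
  x = 0: f ≡ 0 at y ∈ {8}; g ≡ 0 at y ∈ {6, 10}; common: ∅.
  x = 1: f ≡ 0 at y ∈ {5}; g ≡ 0 at y ∈ {0}; common: ∅.
  x = 2: f ≡ 0 at y ∈ {9}; g ≡ 0 at y ∈ {1, 5}; common: ∅.
  x = 3: f ≡ 0 at y ∈ {6}; g ≡ 0 at y ∈ {2, 10}; common: ∅.
  x = 4: f ≡ 0 at y ∈ {0}; g ≡ 0 at y ∈ {3, 4}; common: ∅.
  x = 5: f ≡ 0 at y ∈ {3}; g ≡ 0 at y ∈ {4, 9}; common: ∅.
  x = 6: f ≡ 0 at y ∈ {9}; g ≡ 0 at y ∈ {3, 5}; common: ∅.
  x = 7: f ≡ 0 at y ∈ ∅; g ≡ 0 at y ∈ {6, 8}; common: ∅.
  x = 8: f ≡ 0 at y ∈ {5}; g ≡ 0 at y ∈ {2, 7}; common: ∅.
  x = 9: f ≡ 0 at y ∈ {0}; g ≡ 0 at y ∈ {7, 8}; common: ∅.
  x = 10: f ≡ 0 at y ∈ {3}; g ≡ 0 at y ∈ {1, 9}; common: ∅.
Collecting: common zeros = ∅, so the count is 0.
Comparison with the Bézout bound: 0 ≤ 4 = deg(f)·deg(g), as expected for curves with no common component (the affine F_11-count falls short of the bound because intersections may lie at infinity, over extension fields, or carry multiplicity).


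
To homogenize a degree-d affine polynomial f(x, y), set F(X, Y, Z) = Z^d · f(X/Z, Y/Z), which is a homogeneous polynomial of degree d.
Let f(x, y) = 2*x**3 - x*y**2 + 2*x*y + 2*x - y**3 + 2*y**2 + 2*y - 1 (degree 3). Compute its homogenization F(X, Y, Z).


F(X, Y, Z) = 2*X**3 - X*Y**2 + 2*X*Y*Z + 2*X*Z**2 - Y**3 + 2*Y**2*Z + 2*Y*Z**2 - Z**3

deg(f) = 3.
Substitute x = X/Z, y = Y/Z into f, then multiply by Z^3.
  monomial 2·x^3·y^0 ↦ 2·X^3·Y^0·Z^0.
  monomial -1·x^1·y^2 ↦ -1·X^1·Y^2·Z^0.
  monomial 2·x^1·y^1 ↦ 2·X^1·Y^1·Z^1.
  monomial 2·x^1·y^0 ↦ 2·X^1·Y^0·Z^2.
  monomial -1·x^0·y^3 ↦ -1·X^0·Y^3·Z^0.
  monomial 2·x^0·y^2 ↦ 2·X^0·Y^2·Z^1.
  monomial 2·x^0·y^1 ↦ 2·X^0·Y^1·Z^2.
  monomial -1·x^0·y^0 ↦ -1·X^0·Y^0·Z^3.
Collecting: F(X, Y, Z) = 2*X**3 - X*Y**2 + 2*X*Y*Z + 2*X*Z**2 - Y**3 + 2*Y**2*Z + 2*Y*Z**2 - Z**3.


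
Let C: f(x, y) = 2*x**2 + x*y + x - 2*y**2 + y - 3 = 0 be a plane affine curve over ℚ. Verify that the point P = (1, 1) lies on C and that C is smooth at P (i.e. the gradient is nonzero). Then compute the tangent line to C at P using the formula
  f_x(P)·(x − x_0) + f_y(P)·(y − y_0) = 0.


Tangent line at P: 6*x - 2*y - 4 = 0.

Step 1: f(1, 1) = 0, so P lies on C.
Step 2: partial derivatives
  f_x(x, y) = 4*x + y + 1, f_y(x, y) = x - 4*y + 1.
  f_x(P) = 6, f_y(P) = -2 (gradient nonzero, so P is smooth).
Step 3: tangent line at P: 6·(x − 1) + -2·(y − 1) = 0.
Expanding: 6*x - 2*y - 4 = 0.


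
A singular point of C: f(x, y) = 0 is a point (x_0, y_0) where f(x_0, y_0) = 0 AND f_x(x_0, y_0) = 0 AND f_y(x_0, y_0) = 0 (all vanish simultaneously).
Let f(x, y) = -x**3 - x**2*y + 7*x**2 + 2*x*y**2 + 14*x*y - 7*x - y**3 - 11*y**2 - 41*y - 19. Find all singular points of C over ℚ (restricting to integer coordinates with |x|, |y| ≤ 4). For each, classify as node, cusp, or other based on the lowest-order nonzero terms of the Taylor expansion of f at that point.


Singular points: {(3, -2)}; classification: cusp.

Compute partial derivatives:
  f_x = -3*x**2 - 2*x*y + 14*x + 2*y**2 + 14*y - 7.
  f_y = -x**2 + 4*x*y + 14*x - 3*y**2 - 22*y - 41.
Scan x_0 ∈ {−4, ..., 4}. For each x_0, f_y(x_0, y) is a polynomial in y; find its integer roots y ∈ {−4, ..., 4}, then test f_x and f at those candidates.
  x = -4: f_y(-4, y) = -3*y**2 - 38*y - 113; no integer root y with |y| ≤ 4.
  x = -3: f_y(-3, y) = -3*y**2 - 34*y - 92; no integer root y with |y| ≤ 4.
  x = -2: f_y(-2, y) = -3*y**2 - 30*y - 73; no integer root y with |y| ≤ 4.
  x = -1: f_y(-1, y) = -3*y**2 - 26*y - 56; vanishes at y ∈ {-4}. (-1, -4): f_x = -56 ≠ 0.
  x = 0: f_y(0, y) = -3*y**2 - 22*y - 41; no integer root y with |y| ≤ 4.
  x = 1: f_y(1, y) = -3*y**2 - 18*y - 28; no integer root y with |y| ≤ 4.
  x = 2: f_y(2, y) = -3*y**2 - 14*y - 17; no integer root y with |y| ≤ 4.
  x = 3: f_y(3, y) = -3*y**2 - 10*y - 8; vanishes at y ∈ {-2}. (3, -2): f_x = 0, f = 0 — SINGULAR.
  x = 4: f_y(4, y) = -3*y**2 - 6*y - 1; no integer root y with |y| ≤ 4.
Only singular point on the grid: (3, -2).
Classify: substitute x = 3 + u, y = -2 + v and expand: f = -u**3 - u**2*v + 2*u*v**2 - v**3 + v**2.
No constant or linear terms (consistent with a singular point). Quadratic part: v**2. Cubic part: -u**3 - u**2*v + 2*u*v**2 - v**3.
The quadratic part v**2 is a perfect square, so there is a single (double) tangent line v = 0, i.e. y = -2. Restricting the cubic part to that line (v = 0) leaves -u**3 ≠ 0, so f is not divisible by v and the branch is v² ≈ u**3 to lowest order — this is a cusp.
Classification: cusp.


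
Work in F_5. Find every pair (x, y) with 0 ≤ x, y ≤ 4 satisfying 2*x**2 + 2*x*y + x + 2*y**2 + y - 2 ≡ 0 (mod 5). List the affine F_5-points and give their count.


Affine F_5-points: {(1, 2), (1, 4), (2, 1), (2, 4), (4, 1), (4, 2)}; count = 6.

For each of the 25 pairs (x, y) ∈ F_5², evaluate f(x, y) mod 5. Record the zeros.
  x = 0: [0↦3, 1↦1, 2↦3, 3↦4, 4↦4]  zeros at y ∈ ∅
  x = 1: [0↦1, 1↦1, 2↦0, 3↦3, 4↦0]  zeros at y ∈ {2, 4}
  x = 2: [0↦3, 1↦0, 2↦1, 3↦1, 4↦0]  zeros at y ∈ {1, 4}
  x = 3: [0↦4, 1↦3, 2↦1, 3↦3, 4↦4]  zeros at y ∈ ∅
  x = 4: [0↦4, 1↦0, 2↦0, 3↦4, 4↦2]  zeros at y ∈ {1, 2}
Collecting zeros: affine points = {(1, 2), (1, 4), (2, 1), (2, 4), (4, 1), (4, 2)}.
Total count |C(F_5)_aff| = 6.


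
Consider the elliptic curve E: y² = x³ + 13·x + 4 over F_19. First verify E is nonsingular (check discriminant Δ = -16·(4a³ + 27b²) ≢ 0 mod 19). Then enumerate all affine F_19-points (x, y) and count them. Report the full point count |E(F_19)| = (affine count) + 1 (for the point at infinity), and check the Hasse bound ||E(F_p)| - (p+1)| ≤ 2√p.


Affine points = {(0, 2), (0, 17), (2, 0), (4, 5), (4, 14), (5, 2), (5, 17), (7, 1), (7, 18), (12, 8), (12, 11), (14, 2), (14, 17), (18, 3), (18, 16)}; affine count = 15; |E(F_19)| = 16.

Discriminant check: Δ ∝ 4a³ + 27b² = 4·13³ + 27·4² = 4·2197 + 27·16 ≡ 5 (mod 19). Nonzero ⇒ E is nonsingular.
For each x ∈ F_19, compute rhs = x³ + 13·x + 4 mod 19, then count y ∈ F_19 with y² ≡ rhs.
  x = 0: rhs = 4, matching y values: 2, 17 (2 points).
  x = 1: rhs = 18, matching y values: none (0 points).
  x = 2: rhs = 0, matching y values: 0 (1 points).
  x = 3: rhs = 13, matching y values: none (0 points).
  x = 4: rhs = 6, matching y values: 5, 14 (2 points).
  x = 5: rhs = 4, matching y values: 2, 17 (2 points).
  x = 6: rhs = 13, matching y values: none (0 points).
  x = 7: rhs = 1, matching y values: 1, 18 (2 points).
  x = 8: rhs = 12, matching y values: none (0 points).
  x = 9: rhs = 14, matching y values: none (0 points).
  x = 10: rhs = 13, matching y values: none (0 points).
  x = 11: rhs = 15, matching y values: none (0 points).
  x = 12: rhs = 7, matching y values: 8, 11 (2 points).
  x = 13: rhs = 14, matching y values: none (0 points).
  x = 14: rhs = 4, matching y values: 2, 17 (2 points).
  x = 15: rhs = 2, matching y values: none (0 points).
  x = 16: rhs = 14, matching y values: none (0 points).
  x = 17: rhs = 8, matching y values: none (0 points).
  x = 18: rhs = 9, matching y values: 3, 16 (2 points).
Total affine count: 15.
Full point count |E(F_19)| = 15 + 1 = 16.
Hasse bound: |16 − (19+1)| = |-4| = 4 ≤ 2√19 ≈ 8.7178 ✓.


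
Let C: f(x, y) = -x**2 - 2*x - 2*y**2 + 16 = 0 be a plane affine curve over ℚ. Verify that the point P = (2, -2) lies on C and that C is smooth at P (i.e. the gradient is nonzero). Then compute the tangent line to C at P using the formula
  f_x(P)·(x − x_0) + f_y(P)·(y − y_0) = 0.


Tangent line at P: -6*x + 8*y + 28 = 0.

Step 1: f(2, -2) = 0, so P lies on C.
Step 2: partial derivatives
  f_x(x, y) = -2*x - 2, f_y(x, y) = -4*y.
  f_x(P) = -6, f_y(P) = 8 (gradient nonzero, so P is smooth).
Step 3: tangent line at P: -6·(x − 2) + 8·(y − -2) = 0.
Expanding: -6*x + 8*y + 28 = 0.


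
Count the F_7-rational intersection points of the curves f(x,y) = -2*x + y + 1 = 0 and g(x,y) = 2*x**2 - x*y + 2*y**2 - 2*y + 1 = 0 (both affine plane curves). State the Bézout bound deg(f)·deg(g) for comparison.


Common zeros: ∅; count = 0; Bézout bound = 2.

deg(f) = 1, deg(g) = 2, so Bézout bound = 2.
Scan x ∈ F_7. For each x, list the y ∈ F_7 with f(x, y) ≡ 0 and those with g(x, y) ≡ 0 (mod 7); the common zeros in that column are the intersection.
  x = 0: f ≡ 0 at y ∈ {6}; g ≡ 0 at y ∈ ∅; common: ∅.
  x = 1: f ≡ 0 at y ∈ {1}; g ≡ 0 at y ∈ ∅; common: ∅.
  x = 2: f ≡ 0 at y ∈ {3}; g ≡ 0 at y ∈ {1}; common: ∅.
  x = 3: f ≡ 0 at y ∈ {5}; g ≡ 0 at y ∈ ∅; common: ∅.
  x = 4: f ≡ 0 at y ∈ {0}; g ≡ 0 at y ∈ ∅; common: ∅.
  x = 5: f ≡ 0 at y ∈ {2}; g ≡ 0 at y ∈ ∅; common: ∅.
  x = 6: f ≡ 0 at y ∈ {4}; g ≡ 0 at y ∈ ∅; common: ∅.
Collecting: common zeros = ∅, so the count is 0.
Comparison with the Bézout bound: 0 ≤ 2 = deg(f)·deg(g), as expected for curves with no common component (the affine F_7-count falls short of the bound because intersections may lie at infinity, over extension fields, or carry multiplicity).


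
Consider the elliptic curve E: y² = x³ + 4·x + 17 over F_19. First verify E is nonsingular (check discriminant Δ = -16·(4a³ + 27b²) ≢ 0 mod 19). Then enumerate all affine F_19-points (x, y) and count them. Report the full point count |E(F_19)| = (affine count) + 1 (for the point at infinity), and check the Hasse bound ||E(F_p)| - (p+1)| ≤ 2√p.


Affine points = {(0, 6), (0, 13), (11, 9), (11, 10), (12, 8), (12, 11), (13, 9), (13, 10), (14, 9), (14, 10), (16, 4), (16, 15), (17, 1), (17, 18)}; affine count = 14; |E(F_19)| = 15.

Discriminant check: Δ ∝ 4a³ + 27b² = 4·4³ + 27·17² = 4·64 + 27·289 ≡ 3 (mod 19). Nonzero ⇒ E is nonsingular.
For each x ∈ F_19, compute rhs = x³ + 4·x + 17 mod 19, then count y ∈ F_19 with y² ≡ rhs.
  x = 0: rhs = 17, matching y values: 6, 13 (2 points).
  x = 1: rhs = 3, matching y values: none (0 points).
  x = 2: rhs = 14, matching y values: none (0 points).
  x = 3: rhs = 18, matching y values: none (0 points).
  x = 4: rhs = 2, matching y values: none (0 points).
  x = 5: rhs = 10, matching y values: none (0 points).
  x = 6: rhs = 10, matching y values: none (0 points).
  x = 7: rhs = 8, matching y values: none (0 points).
  x = 8: rhs = 10, matching y values: none (0 points).
  x = 9: rhs = 3, matching y values: none (0 points).
  x = 10: rhs = 12, matching y values: none (0 points).
  x = 11: rhs = 5, matching y values: 9, 10 (2 points).
  x = 12: rhs = 7, matching y values: 8, 11 (2 points).
  x = 13: rhs = 5, matching y values: 9, 10 (2 points).
  x = 14: rhs = 5, matching y values: 9, 10 (2 points).
  x = 15: rhs = 13, matching y values: none (0 points).
  x = 16: rhs = 16, matching y values: 4, 15 (2 points).
  x = 17: rhs = 1, matching y values: 1, 18 (2 points).
  x = 18: rhs = 12, matching y values: none (0 points).
Total affine count: 14.
Full point count |E(F_19)| = 14 + 1 = 15.
Hasse bound: |15 − (19+1)| = |-5| = 5 ≤ 2√19 ≈ 8.7178 ✓.


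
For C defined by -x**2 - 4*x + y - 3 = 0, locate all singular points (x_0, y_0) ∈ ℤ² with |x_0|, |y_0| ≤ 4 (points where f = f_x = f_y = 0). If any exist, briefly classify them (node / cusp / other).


No singular points in the scanned grid; C is smooth there.

Compute partial derivatives:
  f_x = -2*x - 4.
  f_y = 1.
f_y = 1 is a nonzero constant, so f_y never vanishes: no point (x, y) can satisfy f = f_x = f_y = 0. In particular no (x, y) ∈ {−4, ..., 4}² is singular; the curve is smooth.


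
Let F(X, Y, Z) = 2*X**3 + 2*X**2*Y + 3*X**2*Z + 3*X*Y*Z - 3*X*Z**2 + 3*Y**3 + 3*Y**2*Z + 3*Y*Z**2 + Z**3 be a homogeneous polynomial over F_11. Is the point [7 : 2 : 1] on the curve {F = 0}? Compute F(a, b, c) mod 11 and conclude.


F(7,2,1) ≡ 4 (mod 11); P is NOT on the curve.

Evaluate F(7, 2, 1) term-by-term (mod 11).
  2*X**3 ↦ 2·343·1·1 = 686
  2*X**2*Y ↦ 2·49·2·1 = 196
  3*X**2*Z ↦ 3·49·1·1 = 147
  3*X*Y*Z ↦ 3·7·2·1 = 42
  -3*X*Z**2 ↦ -3·7·1·1 = -21
  3*Y**3 ↦ 3·1·8·1 = 24
  3*Y**2*Z ↦ 3·1·4·1 = 12
  3*Y*Z**2 ↦ 3·1·2·1 = 6
  Z**3 ↦ 1·1·1·1 = 1
Sum: F(7, 2, 1) = (686) + (196) + (147) + (42) + (-21) + (24) + (12) + (6) + (1) = 1093.
Reducing mod 11: 1093 ≡ 4 (mod 11).
Since F(a, b, c) ≡ 4 ≠ 0 (mod 11), P does NOT lie on the curve.


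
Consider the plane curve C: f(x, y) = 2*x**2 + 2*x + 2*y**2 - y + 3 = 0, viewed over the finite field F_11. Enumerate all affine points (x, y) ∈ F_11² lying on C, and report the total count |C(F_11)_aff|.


Affine F_11-points: {(1, 3), (3, 2), (3, 4), (4, 1), (4, 5), (5, 7), (5, 10), (6, 1), (6, 5), (7, 2), (7, 4), (9, 3)}; count = 12.

For each of the 121 pairs (x, y) ∈ F_11², evaluate f(x, y) mod 11. Record the zeros.
  x = 0: [0↦3, 1↦4, 2↦9, 3↦7, 4↦9, 5↦4, 6↦3, 7↦6, 8↦2, 9↦2, 10↦6]  zeros at y ∈ ∅
  x = 1: [0↦7, 1↦8, 2↦2, 3↦0, 4↦2, 5↦8, 6↦7, 7↦10, 8↦6, 9↦6, 10↦10]  zeros at y ∈ {3}
  x = 2: [0↦4, 1↦5, 2↦10, 3↦8, 4↦10, 5↦5, 6↦4, 7↦7, 8↦3, 9↦3, 10↦7]  zeros at y ∈ ∅
  x = 3: [0↦5, 1↦6, 2↦0, 3↦9, 4↦0, 5↦6, 6↦5, 7↦8, 8↦4, 9↦4, 10↦8]  zeros at y ∈ {2, 4}
  x = 4: [0↦10, 1↦0, 2↦5, 3↦3, 4↦5, 5↦0, 6↦10, 7↦2, 8↦9, 9↦9, 10↦2]  zeros at y ∈ {1, 5}
  x = 5: [0↦8, 1↦9, 2↦3, 3↦1, 4↦3, 5↦9, 6↦8, 7↦0, 8↦7, 9↦7, 10↦0]  zeros at y ∈ {7, 10}
  x = 6: [0↦10, 1↦0, 2↦5, 3↦3, 4↦5, 5↦0, 6↦10, 7↦2, 8↦9, 9↦9, 10↦2]  zeros at y ∈ {1, 5}
  x = 7: [0↦5, 1↦6, 2↦0, 3↦9, 4↦0, 5↦6, 6↦5, 7↦8, 8↦4, 9↦4, 10↦8]  zeros at y ∈ {2, 4}
  x = 8: [0↦4, 1↦5, 2↦10, 3↦8, 4↦10, 5↦5, 6↦4, 7↦7, 8↦3, 9↦3, 10↦7]  zeros at y ∈ ∅
  x = 9: [0↦7, 1↦8, 2↦2, 3↦0, 4↦2, 5↦8, 6↦7, 7↦10, 8↦6, 9↦6, 10↦10]  zeros at y ∈ {3}
  x = 10: [0↦3, 1↦4, 2↦9, 3↦7, 4↦9, 5↦4, 6↦3, 7↦6, 8↦2, 9↦2, 10↦6]  zeros at y ∈ ∅
Collecting zeros: affine points = {(1, 3), (3, 2), (3, 4), (4, 1), (4, 5), (5, 7), (5, 10), (6, 1), (6, 5), (7, 2), (7, 4), (9, 3)}.
Total count |C(F_11)_aff| = 12.


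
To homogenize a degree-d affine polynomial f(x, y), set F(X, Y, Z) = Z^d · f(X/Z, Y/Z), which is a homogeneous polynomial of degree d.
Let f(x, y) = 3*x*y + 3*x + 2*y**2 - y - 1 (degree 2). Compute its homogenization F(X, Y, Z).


F(X, Y, Z) = 3*X*Y + 3*X*Z + 2*Y**2 - Y*Z - Z**2

deg(f) = 2.
Substitute x = X/Z, y = Y/Z into f, then multiply by Z^2.
  monomial 3·x^1·y^1 ↦ 3·X^1·Y^1·Z^0.
  monomial 3·x^1·y^0 ↦ 3·X^1·Y^0·Z^1.
  monomial 2·x^0·y^2 ↦ 2·X^0·Y^2·Z^0.
  monomial -1·x^0·y^1 ↦ -1·X^0·Y^1·Z^1.
  monomial -1·x^0·y^0 ↦ -1·X^0·Y^0·Z^2.
Collecting: F(X, Y, Z) = 3*X*Y + 3*X*Z + 2*Y**2 - Y*Z - Z**2.


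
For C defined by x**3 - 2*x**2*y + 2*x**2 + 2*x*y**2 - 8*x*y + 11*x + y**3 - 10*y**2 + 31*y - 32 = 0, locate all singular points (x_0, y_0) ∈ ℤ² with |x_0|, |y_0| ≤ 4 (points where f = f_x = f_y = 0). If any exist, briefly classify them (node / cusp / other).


Singular points: {(1, 3)}; classification: node.

Compute partial derivatives:
  f_x = 3*x**2 - 4*x*y + 4*x + 2*y**2 - 8*y + 11.
  f_y = -2*x**2 + 4*x*y - 8*x + 3*y**2 - 20*y + 31.
Scan x_0 ∈ {−4, ..., 4}. For each x_0, f_y(x_0, y) is a polynomial in y; find its integer roots y ∈ {−4, ..., 4}, then test f_x and f at those candidates.
  x = -4: f_y(-4, y) = 3*y**2 - 36*y + 31; no integer root y with |y| ≤ 4.
  x = -3: f_y(-3, y) = 3*y**2 - 32*y + 37; no integer root y with |y| ≤ 4.
  x = -2: f_y(-2, y) = 3*y**2 - 28*y + 39; no integer root y with |y| ≤ 4.
  x = -1: f_y(-1, y) = 3*y**2 - 24*y + 37; no integer root y with |y| ≤ 4.
  x = 0: f_y(0, y) = 3*y**2 - 20*y + 31; no integer root y with |y| ≤ 4.
  x = 1: f_y(1, y) = 3*y**2 - 16*y + 21; vanishes at y ∈ {3}. (1, 3): f_x = 0, f = 0 — SINGULAR.
  x = 2: f_y(2, y) = 3*y**2 - 12*y + 7; no integer root y with |y| ≤ 4.
  x = 3: f_y(3, y) = 3*y**2 - 8*y - 11; vanishes at y ∈ {-1}. (3, -1): f_x = 72 ≠ 0.
  x = 4: f_y(4, y) = 3*y**2 - 4*y - 33; no integer root y with |y| ≤ 4.
Only singular point on the grid: (1, 3).
Classify: substitute x = 1 + u, y = 3 + v and expand: f = u**3 - 2*u**2*v - u**2 + 2*u*v**2 + v**3 + v**2.
No constant or linear terms (consistent with a singular point). Quadratic part: -u**2 + v**2. Cubic part: u**3 - 2*u**2*v + 2*u*v**2 + v**3.
The quadratic part v**2 - u**2 = (v − u)(v + u) splits into two distinct linear factors, so there are two distinct tangent lines y − 3 = ±(x − 1) — this is a node (ordinary double point).
Classification: node.


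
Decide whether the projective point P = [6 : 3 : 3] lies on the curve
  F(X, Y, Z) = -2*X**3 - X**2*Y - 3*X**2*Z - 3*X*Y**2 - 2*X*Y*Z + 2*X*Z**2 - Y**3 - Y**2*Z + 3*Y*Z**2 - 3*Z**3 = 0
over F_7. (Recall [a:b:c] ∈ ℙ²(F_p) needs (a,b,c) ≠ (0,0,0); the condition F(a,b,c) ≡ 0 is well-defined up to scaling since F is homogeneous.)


F(6,3,3) ≡ 5 (mod 7); P is NOT on the curve.

Evaluate F(6, 3, 3) term-by-term (mod 7).
  -2*X**3 ↦ -2·216·1·1 = -432
  -X**2*Y ↦ -1·36·3·1 = -108
  -3*X**2*Z ↦ -3·36·1·3 = -324
  -3*X*Y**2 ↦ -3·6·9·1 = -162
  -2*X*Y*Z ↦ -2·6·3·3 = -108
  2*X*Z**2 ↦ 2·6·1·9 = 108
  -Y**3 ↦ -1·1·27·1 = -27
  -Y**2*Z ↦ -1·1·9·3 = -27
  3*Y*Z**2 ↦ 3·1·3·9 = 81
  -3*Z**3 ↦ -3·1·1·27 = -81
Sum: F(6, 3, 3) = (-432) + (-108) + (-324) + (-162) + (-108) + (108) + (-27) + (-27) + (81) + (-81) = -1080.
Reducing mod 7: -1080 ≡ 5 (mod 7).
Since F(a, b, c) ≡ 5 ≠ 0 (mod 7), P does NOT lie on the curve.


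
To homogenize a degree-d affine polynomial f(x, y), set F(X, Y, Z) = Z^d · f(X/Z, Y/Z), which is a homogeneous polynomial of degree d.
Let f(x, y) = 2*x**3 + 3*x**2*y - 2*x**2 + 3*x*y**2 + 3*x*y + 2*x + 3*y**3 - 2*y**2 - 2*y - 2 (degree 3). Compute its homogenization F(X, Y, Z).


F(X, Y, Z) = 2*X**3 + 3*X**2*Y - 2*X**2*Z + 3*X*Y**2 + 3*X*Y*Z + 2*X*Z**2 + 3*Y**3 - 2*Y**2*Z - 2*Y*Z**2 - 2*Z**3

deg(f) = 3.
Substitute x = X/Z, y = Y/Z into f, then multiply by Z^3.
  monomial 2·x^3·y^0 ↦ 2·X^3·Y^0·Z^0.
  monomial 3·x^2·y^1 ↦ 3·X^2·Y^1·Z^0.
  monomial -2·x^2·y^0 ↦ -2·X^2·Y^0·Z^1.
  monomial 3·x^1·y^2 ↦ 3·X^1·Y^2·Z^0.
  monomial 3·x^1·y^1 ↦ 3·X^1·Y^1·Z^1.
  monomial 2·x^1·y^0 ↦ 2·X^1·Y^0·Z^2.
  monomial 3·x^0·y^3 ↦ 3·X^0·Y^3·Z^0.
  monomial -2·x^0·y^2 ↦ -2·X^0·Y^2·Z^1.
  monomial -2·x^0·y^1 ↦ -2·X^0·Y^1·Z^2.
  monomial -2·x^0·y^0 ↦ -2·X^0·Y^0·Z^3.
Collecting: F(X, Y, Z) = 2*X**3 + 3*X**2*Y - 2*X**2*Z + 3*X*Y**2 + 3*X*Y*Z + 2*X*Z**2 + 3*Y**3 - 2*Y**2*Z - 2*Y*Z**2 - 2*Z**3.


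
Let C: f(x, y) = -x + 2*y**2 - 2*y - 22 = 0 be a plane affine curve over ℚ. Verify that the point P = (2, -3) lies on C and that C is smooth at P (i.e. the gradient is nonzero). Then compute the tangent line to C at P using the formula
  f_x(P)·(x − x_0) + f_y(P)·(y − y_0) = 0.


Tangent line at P: -x - 14*y - 40 = 0.

Step 1: f(2, -3) = 0, so P lies on C.
Step 2: partial derivatives
  f_x(x, y) = -1, f_y(x, y) = 4*y - 2.
  f_x(P) = -1, f_y(P) = -14 (gradient nonzero, so P is smooth).
Step 3: tangent line at P: -1·(x − 2) + -14·(y − -3) = 0.
Expanding: -x - 14*y - 40 = 0.


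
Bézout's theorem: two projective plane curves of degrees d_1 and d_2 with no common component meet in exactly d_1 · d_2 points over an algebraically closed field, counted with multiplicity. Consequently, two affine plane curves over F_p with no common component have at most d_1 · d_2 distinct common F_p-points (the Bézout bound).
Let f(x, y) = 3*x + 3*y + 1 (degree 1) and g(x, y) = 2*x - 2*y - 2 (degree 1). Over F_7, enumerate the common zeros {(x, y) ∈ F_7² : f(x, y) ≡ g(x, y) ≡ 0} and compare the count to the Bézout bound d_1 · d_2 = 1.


Common zeros: {(5, 4)}; count = 1; Bézout bound = 1.

deg(f) = 1, deg(g) = 1, so Bézout bound = 1.
Scan x ∈ F_7. For each x, list the y ∈ F_7 with f(x, y) ≡ 0 and those with g(x, y) ≡ 0 (mod 7); the common zeros in that column are the intersection.
  x = 0: f ≡ 0 at y ∈ {2}; g ≡ 0 at y ∈ {6}; common: ∅.
  x = 1: f ≡ 0 at y ∈ {1}; g ≡ 0 at y ∈ {0}; common: ∅.
  x = 2: f ≡ 0 at y ∈ {0}; g ≡ 0 at y ∈ {1}; common: ∅.
  x = 3: f ≡ 0 at y ∈ {6}; g ≡ 0 at y ∈ {2}; common: ∅.
  x = 4: f ≡ 0 at y ∈ {5}; g ≡ 0 at y ∈ {3}; common: ∅.
  x = 5: f ≡ 0 at y ∈ {4}; g ≡ 0 at y ∈ {4}; common: {4}.
  x = 6: f ≡ 0 at y ∈ {3}; g ≡ 0 at y ∈ {5}; common: ∅.
Collecting: common zeros = {(5, 4)}, so the count is 1.
Comparison with the Bézout bound: 1 ≤ 1 = deg(f)·deg(g), as expected for curves with no common component (the bound is attained).


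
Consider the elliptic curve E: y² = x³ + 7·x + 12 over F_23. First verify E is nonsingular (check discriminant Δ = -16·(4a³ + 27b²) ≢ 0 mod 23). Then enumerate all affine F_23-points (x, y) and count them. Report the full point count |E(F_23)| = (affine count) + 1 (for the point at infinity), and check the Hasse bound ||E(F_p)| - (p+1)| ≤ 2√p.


Affine points = {(0, 9), (0, 14), (4, 9), (4, 14), (7, 6), (7, 17), (10, 1), (10, 22), (13, 0), (14, 5), (14, 18), (18, 6), (18, 17), (19, 9), (19, 14), (21, 6), (21, 17), (22, 2), (22, 21)}; affine count = 19; |E(F_23)| = 20.

Discriminant check: Δ ∝ 4a³ + 27b² = 4·7³ + 27·12² = 4·343 + 27·144 ≡ 16 (mod 23). Nonzero ⇒ E is nonsingular.
For each x ∈ F_23, compute rhs = x³ + 7·x + 12 mod 23, then count y ∈ F_23 with y² ≡ rhs.
  x = 0: rhs = 12, matching y values: 9, 14 (2 points).
  x = 1: rhs = 20, matching y values: none (0 points).
  x = 2: rhs = 11, matching y values: none (0 points).
  x = 3: rhs = 14, matching y values: none (0 points).
  x = 4: rhs = 12, matching y values: 9, 14 (2 points).
  x = 5: rhs = 11, matching y values: none (0 points).
  x = 6: rhs = 17, matching y values: none (0 points).
  x = 7: rhs = 13, matching y values: 6, 17 (2 points).
  x = 8: rhs = 5, matching y values: none (0 points).
  x = 9: rhs = 22, matching y values: none (0 points).
  x = 10: rhs = 1, matching y values: 1, 22 (2 points).
  x = 11: rhs = 17, matching y values: none (0 points).
  x = 12: rhs = 7, matching y values: none (0 points).
  x = 13: rhs = 0, matching y values: 0 (1 points).
  x = 14: rhs = 2, matching y values: 5, 18 (2 points).
  x = 15: rhs = 19, matching y values: none (0 points).
  x = 16: rhs = 11, matching y values: none (0 points).
  x = 17: rhs = 7, matching y values: none (0 points).
  x = 18: rhs = 13, matching y values: 6, 17 (2 points).
  x = 19: rhs = 12, matching y values: 9, 14 (2 points).
  x = 20: rhs = 10, matching y values: none (0 points).
  x = 21: rhs = 13, matching y values: 6, 17 (2 points).
  x = 22: rhs = 4, matching y values: 2, 21 (2 points).
Total affine count: 19.
Full point count |E(F_23)| = 19 + 1 = 20.
Hasse bound: |20 − (23+1)| = |-4| = 4 ≤ 2√23 ≈ 9.5917 ✓.


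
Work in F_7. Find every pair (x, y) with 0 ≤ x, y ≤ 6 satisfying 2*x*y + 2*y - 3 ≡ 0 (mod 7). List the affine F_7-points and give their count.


Affine F_7-points: {(0, 5), (1, 6), (2, 4), (3, 3), (4, 1), (5, 2)}; count = 6.

For each of the 49 pairs (x, y) ∈ F_7², evaluate f(x, y) mod 7. Record the zeros.
  x = 0: [0↦4, 1↦6, 2↦1, 3↦3, 4↦5, 5↦0, 6↦2]  zeros at y ∈ {5}
  x = 1: [0↦4, 1↦1, 2↦5, 3↦2, 4↦6, 5↦3, 6↦0]  zeros at y ∈ {6}
  x = 2: [0↦4, 1↦3, 2↦2, 3↦1, 4↦0, 5↦6, 6↦5]  zeros at y ∈ {4}
  x = 3: [0↦4, 1↦5, 2↦6, 3↦0, 4↦1, 5↦2, 6↦3]  zeros at y ∈ {3}
  x = 4: [0↦4, 1↦0, 2↦3, 3↦6, 4↦2, 5↦5, 6↦1]  zeros at y ∈ {1}
  x = 5: [0↦4, 1↦2, 2↦0, 3↦5, 4↦3, 5↦1, 6↦6]  zeros at y ∈ {2}
  x = 6: [0↦4, 1↦4, 2↦4, 3↦4, 4↦4, 5↦4, 6↦4]  zeros at y ∈ ∅
Collecting zeros: affine points = {(0, 5), (1, 6), (2, 4), (3, 3), (4, 1), (5, 2)}.
Total count |C(F_7)_aff| = 6.


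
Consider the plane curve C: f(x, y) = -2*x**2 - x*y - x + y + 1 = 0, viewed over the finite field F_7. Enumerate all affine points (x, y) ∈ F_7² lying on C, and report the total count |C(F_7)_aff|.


Affine F_7-points: {(0, 6), (2, 5), (3, 4), (4, 0), (5, 4), (6, 0)}; count = 6.

For each of the 49 pairs (x, y) ∈ F_7², evaluate f(x, y) mod 7. Record the zeros.
  x = 0: [0↦1, 1↦2, 2↦3, 3↦4, 4↦5, 5↦6, 6↦0]  zeros at y ∈ {6}
  x = 1: [0↦5, 1↦5, 2↦5, 3↦5, 4↦5, 5↦5, 6↦5]  zeros at y ∈ ∅
  x = 2: [0↦5, 1↦4, 2↦3, 3↦2, 4↦1, 5↦0, 6↦6]  zeros at y ∈ {5}
  x = 3: [0↦1, 1↦6, 2↦4, 3↦2, 4↦0, 5↦5, 6↦3]  zeros at y ∈ {4}
  x = 4: [0↦0, 1↦4, 2↦1, 3↦5, 4↦2, 5↦6, 6↦3]  zeros at y ∈ {0}
  x = 5: [0↦2, 1↦5, 2↦1, 3↦4, 4↦0, 5↦3, 6↦6]  zeros at y ∈ {4}
  x = 6: [0↦0, 1↦2, 2↦4, 3↦6, 4↦1, 5↦3, 6↦5]  zeros at y ∈ {0}
Collecting zeros: affine points = {(0, 6), (2, 5), (3, 4), (4, 0), (5, 4), (6, 0)}.
Total count |C(F_7)_aff| = 6.


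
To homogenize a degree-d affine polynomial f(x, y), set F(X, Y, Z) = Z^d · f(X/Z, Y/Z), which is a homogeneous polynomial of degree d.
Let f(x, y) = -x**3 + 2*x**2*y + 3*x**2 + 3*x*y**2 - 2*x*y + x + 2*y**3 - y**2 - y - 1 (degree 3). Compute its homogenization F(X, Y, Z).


F(X, Y, Z) = -X**3 + 2*X**2*Y + 3*X**2*Z + 3*X*Y**2 - 2*X*Y*Z + X*Z**2 + 2*Y**3 - Y**2*Z - Y*Z**2 - Z**3

deg(f) = 3.
Substitute x = X/Z, y = Y/Z into f, then multiply by Z^3.
  monomial -1·x^3·y^0 ↦ -1·X^3·Y^0·Z^0.
  monomial 2·x^2·y^1 ↦ 2·X^2·Y^1·Z^0.
  monomial 3·x^2·y^0 ↦ 3·X^2·Y^0·Z^1.
  monomial 3·x^1·y^2 ↦ 3·X^1·Y^2·Z^0.
  monomial -2·x^1·y^1 ↦ -2·X^1·Y^1·Z^1.
  monomial 1·x^1·y^0 ↦ 1·X^1·Y^0·Z^2.
  monomial 2·x^0·y^3 ↦ 2·X^0·Y^3·Z^0.
  monomial -1·x^0·y^2 ↦ -1·X^0·Y^2·Z^1.
  monomial -1·x^0·y^1 ↦ -1·X^0·Y^1·Z^2.
  monomial -1·x^0·y^0 ↦ -1·X^0·Y^0·Z^3.
Collecting: F(X, Y, Z) = -X**3 + 2*X**2*Y + 3*X**2*Z + 3*X*Y**2 - 2*X*Y*Z + X*Z**2 + 2*Y**3 - Y**2*Z - Y*Z**2 - Z**3.
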